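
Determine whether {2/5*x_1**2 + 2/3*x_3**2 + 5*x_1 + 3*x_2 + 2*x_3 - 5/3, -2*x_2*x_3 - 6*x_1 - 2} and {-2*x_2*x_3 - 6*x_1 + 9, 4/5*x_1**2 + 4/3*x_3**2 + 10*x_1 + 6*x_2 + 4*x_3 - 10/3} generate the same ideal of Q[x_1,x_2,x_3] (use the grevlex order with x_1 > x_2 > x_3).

Two ideals are equal iff their reduced Gröbner bases coincide (the reduced basis is unique for a fixed ordering).
Buchberger on the first generating set:
f_1 = 2/5*x_1**2 + 2/3*x_3**2 + 5*x_1 + 3*x_2 + 2*x_3 - 5/3, LT = x_1**2.
f_2 = -2*x_2*x_3 - 6*x_1 - 2, LT = x_2*x_3.

The S-polynomials (S(f_1,f_2)) all reduce to 0 modulo the current basis, so we have a Gröbner basis.
Inter-reduce: drop elements whose leading term is divisible by another's, tail-reduce, and make monic.
Reduced Gröbner basis: {x_1**2 + 5/3*x_3**2 + 25/2*x_1 + 15/2*x_2 + 5*x_3 - 25/6, x_2*x_3 + 3*x_1 + 1}.

Buchberger on the second generating set:
h_1 = -2*x_2*x_3 - 6*x_1 + 9, LT = x_2*x_3.
h_2 = 4/5*x_1**2 + 4/3*x_3**2 + 10*x_1 + 6*x_2 + 4*x_3 - 10/3, LT = x_1**2.

The S-polynomials (S(h_1,h_2)) all reduce to 0 modulo the current basis, so we have a Gröbner basis.
Inter-reduce: drop elements whose leading term is divisible by another's, tail-reduce, and make monic.
Reduced Gröbner basis: {x_1**2 + 5/3*x_3**2 + 25/2*x_1 + 15/2*x_2 + 5*x_3 - 25/6, x_2*x_3 + 3*x_1 - 9/2}.

These differ, so the ideals are not equal.

No, the ideals differ.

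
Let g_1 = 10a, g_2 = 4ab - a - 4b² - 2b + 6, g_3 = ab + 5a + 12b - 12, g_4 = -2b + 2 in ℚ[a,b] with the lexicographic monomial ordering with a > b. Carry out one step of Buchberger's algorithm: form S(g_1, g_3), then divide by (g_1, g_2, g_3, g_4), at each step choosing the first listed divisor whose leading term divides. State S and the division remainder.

S(g_1, g_3) = -5a - 12b + 12; remainder on division = 0.

lcm(LM(g_1), LM(g_3)) = ab.
S = (lcm/LT(g_1))·g_1 − (lcm/LT(g_3))·g_3 = -5a - 12b + 12.
Reduce S modulo (g_1, g_2, g_3, g_4) in that order:
  leading term a: subtract (-½)·g_1 from -5a - 12b + 12 → -12b + 12
  leading term b: subtract (6)·g_4 from -12b + 12 → 0
The remainder is 0, so this S-polynomial contributes no new basis element.
This is the inner loop of Buchberger's algorithm — each nonzero remainder becomes a new basis element.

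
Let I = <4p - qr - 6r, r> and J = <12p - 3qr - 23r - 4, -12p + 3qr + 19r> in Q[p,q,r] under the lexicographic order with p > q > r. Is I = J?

Equality of ideals is decidable: compute both reduced Gröbner bases (unique for the ordering) and check whether they agree.
Buchberger on the first generating set:
f_1 = 4p - qr - 6r, LT = p.
f_2 = r, LT = r.

S(f_1,f_2): leading monomials are coprime, so the S-polynomial reduces to 0 (Buchberger's first criterion).
Every S-polynomial of the final basis reduces to 0, so we have a Gröbner basis.
Inter-reduce: drop elements whose leading term is divisible by another's, tail-reduce, and make monic.
Reduced Gröbner basis: {p, r}.

Buchberger on the second generating set:
h_1 = 12p - 3qr - 23r - 4, LT = p.
h_2 = -12p + 3qr + 19r, LT = p.

S(h_1,h_2): lcm = p. S = -1/3r - 1/3.
  leading term r: no divisor's leading term divides it; move -1/3r to the remainder.
  leading term 1: no divisor's leading term divides it; move -1/3 to the remainder.
  remainder -1/3r - 1/3 ≠ 0; add k_3 = -1/3r - 1/3 to the basis.

S(h_1,k_3): leading monomials are coprime, so the S-polynomial reduces to 0 (Buchberger's first criterion).
S(h_2,k_3): leading monomials are coprime, so the S-polynomial reduces to 0 (Buchberger's first criterion).
Every S-polynomial of the final basis reduces to 0, so we have a Gröbner basis.
Inter-reduce: drop elements whose leading term is divisible by another's, tail-reduce, and make monic.
Reduced Gröbner basis: {p + 1/4q + 19/12, r + 1}.

The bases are distinct; the ideals are different.

No, the ideals differ.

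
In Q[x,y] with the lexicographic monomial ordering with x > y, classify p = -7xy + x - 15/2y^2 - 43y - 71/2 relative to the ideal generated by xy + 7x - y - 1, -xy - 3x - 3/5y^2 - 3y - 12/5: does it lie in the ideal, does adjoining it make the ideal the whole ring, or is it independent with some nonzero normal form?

First compute the reduced Gröbner basis of I by Buchberger's algorithm.
f_1 = xy + 7x - y - 1, LT = xy.
f_2 = -xy - 3x - 3/5y^2 - 3y - 12/5, LT = xy.

S(f_1,f_2): lcm = xy. S = 4x - 3/5y^2 - 4y - 17/5.
  leading term x: no divisor's leading term divides it; move 4x to the remainder.
  leading term y^2: no divisor's leading term divides it; move -3/5y^2 to the remainder.
  leading term y: no divisor's leading term divides it; move -4y to the remainder.
  leading term 1: no divisor's leading term divides it; move -17/5 to the remainder.
  remainder 4x - 3/5y^2 - 4y - 17/5 ≠ 0; add h_3 = 4x - 3/5y^2 - 4y - 17/5 to the basis.

S(f_1,h_3): lcm = xy. S = 7x + 3/20y^3 + y^2 - 3/20y - 1.
  leading term x: subtract (7/4)·h_3 from 7x + 3/20y^3 + y^2 - 3/20y - 1 → 3/20y^3 + 41/20y^2 + 137/20y + 99/20
  leading term y^3: no divisor's leading term divides it; move 3/20y^3 to the remainder.
  leading term y^2: no divisor's leading term divides it; move 41/20y^2 to the remainder.
  leading term y: no divisor's leading term divides it; move 137/20y to the remainder.
  leading term 1: no divisor's leading term divides it; move 99/20 to the remainder.
  remainder 3/20y^3 + 41/20y^2 + 137/20y + 99/20 ≠ 0; add h_4 = 3/20y^3 + 41/20y^2 + 137/20y + 99/20 to the basis.

The other S-polynomials (S(f_2,h_3), S(f_1,h_4), S(f_2,h_4), S(h_3,h_4)) all reduce to 0 modulo the current basis, so we have a Gröbner basis.
Inter-reduce: drop elements whose leading term is divisible by another's, tail-reduce, and make monic.
Reduced Gröbner basis: {x - 3/20y^2 - y - 17/20, y^3 + 41/3y^2 + 137/3y + 33}.
Label its elements g_1 = x - 3/20y^2 - y - 17/20, g_2 = y^3 + 41/3y^2 + 137/3y + 33.

Reduce p = -7xy + x - 15/2y^2 - 43y - 71/2 modulo G:
  leading term xy: subtract (-7y)·g_1 from -7xy + x - 15/2y^2 - 43y - 71/2 → x - 21/20y^3 - 29/2y^2 - 979/20y - 71/2
  leading term x: subtract (1)·g_1 from x - 21/20y^3 - 29/2y^2 - 979/20y - 71/2 → -21/20y^3 - 287/20y^2 - 959/20y - 693/20
  leading term y^3: subtract (-21/20)·g_2 from -21/20y^3 - 287/20y^2 - 959/20y - 693/20 → 0
  normal form = 0.
Since the normal form is 0, p ∈ I.

-7xy + x - 15/2y^2 - 43y - 71/2 lies in I (it reduces to 0).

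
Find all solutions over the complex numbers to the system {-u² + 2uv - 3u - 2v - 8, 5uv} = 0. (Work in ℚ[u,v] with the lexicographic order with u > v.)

Compute a lex Gröbner basis by Buchberger's algorithm.
f_1 = -u² + 2uv - 3u - 2v - 8, LT = u².
f_2 = 5uv, LT = uv.

S(f_1,f_2): lcm = u²v. S = -2uv² + 3uv + 2v² + 8v.
  leading term uv²: subtract (-⅖v)·f_2 from -2uv² + 3uv + 2v² + 8v → 3uv + 2v² + 8v
  leading term uv: subtract (⅗)·f_2 from 3uv + 2v² + 8v → 2v² + 8v
  leading term v²: no divisor's leading term divides it; move 2v² to the remainder.
  leading term v: no divisor's leading term divides it; move 8v to the remainder.
  remainder 2v² + 8v ≠ 0; add h_3 = 2v² + 8v to the basis.

The other S-polynomials (S(f_1,h_3), S(f_2,h_3)) all reduce to 0 modulo the current basis, so we have a Gröbner basis.
Inter-reduce: drop elements whose leading term is divisible by another's, tail-reduce, and make monic.
Reduced Gröbner basis: {u² + 3u + 2v + 8, uv, v² + 4v}.

From the last basis element, v² + 4v = 0, so v takes values in {-4, 0}. Each choice, substituted upward through the basis, yields the corresponding point(s) of the solution set.
  v = -4: the earlier basis elements become u² + 3u = 0; -4u = 0, giving u = 0 — point (0, -4).
  v = 0: the earlier basis element becomes u² + 3u + 8 = 0, giving u = -3/2 - sqrt(23)*I/2, -3/2 + sqrt(23)*I/2 — points (-3/2 - sqrt(23)*I/2, 0), (-3/2 + sqrt(23)*I/2, 0).
Each listed point satisfies every original equation (direct substitution).

{(0, -4), (-3/2 - sqrt(23)*I/2, 0), (-3/2 + sqrt(23)*I/2, 0)}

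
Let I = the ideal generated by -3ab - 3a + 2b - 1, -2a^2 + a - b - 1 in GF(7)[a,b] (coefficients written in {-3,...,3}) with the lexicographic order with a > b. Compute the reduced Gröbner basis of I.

f_1 = -3ab - 3a + 2b - 1, LT = ab.
f_2 = -2a^2 + a - b - 1, LT = a^2.

S(f_1,f_2): lcm = a^2b. S = a^2 + ab - 2a + 3b^2 + 3b.
  leading term a^2: subtract (3)·f_2 from a^2 + ab - 2a + 3b^2 + 3b → ab + 2a + 3b^2 - b + 3
  leading term ab: subtract (2)·f_1 from ab + 2a + 3b^2 - b + 3 → a + 3b^2 + 2b - 2
  leading term a: no divisor's leading term divides it; move a to the remainder.
  leading term b^2: no divisor's leading term divides it; move 3b^2 to the remainder.
  leading term b: no divisor's leading term divides it; move 2b to the remainder.
  leading term 1: no divisor's leading term divides it; move -2 to the remainder.
  remainder a + 3b^2 + 2b - 2 ≠ 0; add g_3 = a + 3b^2 + 2b - 2 to the basis.

S(f_1,g_3): lcm = ab. S = a - 3b^3 - 2b^2 - b - 2.
  leading term a: subtract (1)·g_3 from a - 3b^3 - 2b^2 - b - 2 → -3b^3 + 2b^2 - 3b
  leading term b^3: no divisor's leading term divides it; move -3b^3 to the remainder.
  leading term b^2: no divisor's leading term divides it; move 2b^2 to the remainder.
  leading term b: no divisor's leading term divides it; move -3b to the remainder.
  remainder -3b^3 + 2b^2 - 3b ≠ 0; add g_4 = -3b^3 + 2b^2 - 3b to the basis.

The other S-polynomials (S(f_2,g_3), S(f_1,g_4), S(f_2,g_4), S(g_3,g_4)) all reduce to 0 modulo the current basis, so we have a Gröbner basis.
Inter-reduce: drop elements whose leading term is divisible by another's, tail-reduce, and make monic.

G = {a + 3b^2 + 2b - 2, b^3 - 3b^2 + b}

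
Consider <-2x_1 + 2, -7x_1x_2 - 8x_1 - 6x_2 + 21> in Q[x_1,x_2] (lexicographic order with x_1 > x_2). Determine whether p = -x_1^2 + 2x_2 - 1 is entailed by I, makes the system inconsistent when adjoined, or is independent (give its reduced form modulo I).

First compute the reduced Gröbner basis of I by Buchberger's algorithm.
f_1 = -2x_1 + 2, LT = x_1.
f_2 = -7x_1x_2 - 8x_1 - 6x_2 + 21, LT = x_1x_2.

S(f_1,f_2): lcm = x_1x_2. S = -8/7x_1 - 13/7x_2 + 3.
  reduce S modulo (f_1, f_2):
  remainder -13/7x_2 + 13/7 ≠ 0; add h_3 = -13/7x_2 + 13/7 to the basis.

The other S-polynomials (S(f_1,h_3), S(f_2,h_3)) all reduce to 0 modulo the current basis, so we have a Gröbner basis.
Inter-reduce: drop elements whose leading term is divisible by another's, tail-reduce, and make monic.
Reduced Gröbner basis: {x_1 - 1, x_2 - 1}.
Label its elements g_1 = x_1 - 1, g_2 = x_2 - 1.

Reduce p = -x_1^2 + 2x_2 - 1 modulo G:
  leading term x_1^2: subtract (-x_1)·g_1 from -x_1^2 + 2x_2 - 1 → -x_1 + 2x_2 - 1
  leading term x_1: subtract (-1)·g_1 from -x_1 + 2x_2 - 1 → 2x_2 - 2
  leading term x_2: subtract (2)·g_2 from 2x_2 - 2 → 0
  normal form = 0.
Since the normal form is 0, p ∈ I.

-x_1^2 + 2x_2 - 1 lies in I (it reduces to 0).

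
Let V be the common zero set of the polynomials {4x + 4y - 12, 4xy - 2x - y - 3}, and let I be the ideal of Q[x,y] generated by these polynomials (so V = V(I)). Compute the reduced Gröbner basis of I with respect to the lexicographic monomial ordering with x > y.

G = {x + y - 3, y^{2} - \tfrac{13}{4}y + \tfrac{9}{4}}

f_1 = 4x + 4y - 12, LT = x.
f_2 = 4xy - 2x - y - 3, LT = xy.

S(f_1,f_2): lcm = xy. S = \tfrac{1}{2}x + y^{2} - \tfrac{11}{4}y + \tfrac{3}{4}.
  leading term x: subtract (\tfrac{1}{8})·f_1 from \tfrac{1}{2}x + y^{2} - \tfrac{11}{4}y + \tfrac{3}{4} → y^{2} - \tfrac{13}{4}y + \tfrac{9}{4}
  leading term y^{2}: no divisor's leading term divides it; move y^{2} to the remainder.
  leading term y: no divisor's leading term divides it; move -\tfrac{13}{4}y to the remainder.
  leading term 1: no divisor's leading term divides it; move \tfrac{9}{4} to the remainder.
  remainder y^{2} - \tfrac{13}{4}y + \tfrac{9}{4} ≠ 0; add g_3 = y^{2} - \tfrac{13}{4}y + \tfrac{9}{4} to the basis.

S(f_1,g_3): leading monomials are coprime, so the S-polynomial reduces to 0 (Buchberger's first criterion).
S(f_2,g_3): lcm = xy^{2}. S = \tfrac{11}{4}xy - \tfrac{9}{4}x - \tfrac{1}{4}y^{2} - \tfrac{3}{4}y.
  leading term xy: subtract (\tfrac{11}{16}y)·f_1 from \tfrac{11}{4}xy - \tfrac{9}{4}x - \tfrac{1}{4}y^{2} - \tfrac{3}{4}y → -\tfrac{9}{4}x - 3y^{2} + \tfrac{15}{2}y
  leading term x: subtract (-\tfrac{9}{16})·f_1 from -\tfrac{9}{4}x - 3y^{2} + \tfrac{15}{2}y → -3y^{2} + \tfrac{39}{4}y - \tfrac{27}{4}
  leading term y^{2}: subtract (-3)·g_3 from -3y^{2} + \tfrac{39}{4}y - \tfrac{27}{4} → 0
  remainder 0.

Every S-polynomial of the final basis reduces to 0, so we have a Gröbner basis.
Inter-reduce: drop elements whose leading term is divisible by another's, tail-reduce, and make monic.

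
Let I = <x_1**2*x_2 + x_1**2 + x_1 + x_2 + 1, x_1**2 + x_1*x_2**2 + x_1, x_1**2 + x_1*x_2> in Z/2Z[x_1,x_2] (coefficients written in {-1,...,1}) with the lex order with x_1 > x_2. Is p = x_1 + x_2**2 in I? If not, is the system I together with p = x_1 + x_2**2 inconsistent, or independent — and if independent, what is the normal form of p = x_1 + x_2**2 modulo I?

First compute the reduced Gröbner basis of I by Buchberger's algorithm.
f_1 = x_1**2*x_2 + x_1**2 + x_1 + x_2 + 1, LT = x_1**2*x_2.
f_2 = x_1**2 + x_1*x_2**2 + x_1, LT = x_1**2.
f_3 = x_1**2 + x_1*x_2, LT = x_1**2.

S(f_1,f_2): lcm = x_1**2*x_2. S = x_1**2 + x_1*x_2**3 + x_1*x_2 + x_1 + x_2 + 1.
  reduce S modulo (f_1, f_2, f_3):
  remainder x_1*x_2**3 + x_1*x_2**2 + x_1*x_2 + x_2 + 1 ≠ 0; add h_4 = x_1*x_2**3 + x_1*x_2**2 + x_1*x_2 + x_2 + 1 to the basis.

S(f_1,f_3): lcm = x_1**2*x_2. S = x_1**2 + x_1*x_2**2 + x_1 + x_2 + 1.
  reduce S modulo (f_1, f_2, f_3, h_4):
  remainder x_2 + 1 ≠ 0; add h_5 = x_2 + 1 to the basis.

S(f_2,f_3): lcm = x_1**2. S = x_1*x_2**2 + x_1*x_2 + x_1.
  reduce S modulo (f_1, f_2, f_3, h_4, h_5):
  remainder x_1 ≠ 0; add h_6 = x_1 to the basis.

The other S-polynomials (S(f_1,h_4), S(f_2,h_4), S(f_3,h_4), S(f_1,h_5), S(f_2,h_5), S(f_3,h_5), S(h_4,h_5), S(f_1,h_6), S(f_2,h_6), S(f_3,h_6), S(h_4,h_6), S(h_5,h_6)) all reduce to 0 modulo the current basis, so we have a Gröbner basis.
Inter-reduce: drop elements whose leading term is divisible by another's, tail-reduce, and make monic.
Reduced Gröbner basis: {x_1, x_2 + 1}.
Label its elements g_1 = x_1, g_2 = x_2 + 1.

Reduce p = x_1 + x_2**2 modulo G:
  leading term x_1: subtract (1)·g_1 from x_1 + x_2**2 → x_2**2
  leading term x_2**2: subtract (x_2)·g_2 from x_2**2 → x_2
  leading term x_2: subtract (1)·g_2 from x_2 → 1
  leading term 1: no divisor's leading term divides it; move 1 to the remainder.
  normal form = 1.
The normal form is nonzero, so p ∉ I. Since p minus its normal form lies in I, I + (p) = I + (r) where r = 1; decide whether this ideal is the whole ring.
Here r = 1 is a nonzero constant, hence a unit: 1 ∈ I + (p), the Gröbner basis of I + (p) is {1}, and the enlarged system has no common solution — adjoining p is inconsistent.

The remainder on division by a Gröbner basis is unique — it is the normal form.

Adjoining x_1 + x_2**2 makes the ideal the whole ring: the system is inconsistent.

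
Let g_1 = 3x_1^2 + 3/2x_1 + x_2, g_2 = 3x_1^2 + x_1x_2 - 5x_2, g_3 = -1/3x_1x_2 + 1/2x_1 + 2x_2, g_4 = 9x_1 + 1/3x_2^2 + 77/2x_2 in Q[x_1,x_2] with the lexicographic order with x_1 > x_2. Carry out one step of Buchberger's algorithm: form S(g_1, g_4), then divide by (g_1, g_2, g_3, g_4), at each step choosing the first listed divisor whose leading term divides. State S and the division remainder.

lcm(LM(g_1), LM(g_4)) = x_1^2.
S = (lcm/LT(g_1))·g_1 − (lcm/LT(g_4))·g_4 = -1/27x_1x_2^2 - 77/18x_1x_2 + 1/2x_1 + 1/3x_2.
Reduce S modulo (g_1, g_2, g_3, g_4) in that order:
  leading term x_1x_2^2: subtract (1/9x_2)·g_3 from -1/27x_1x_2^2 - 77/18x_1x_2 + 1/2x_1 + 1/3x_2 → -13/3x_1x_2 + 1/2x_1 - 2/9x_2^2 + 1/3x_2
  leading term x_1x_2: subtract (13)·g_3 from -13/3x_1x_2 + 1/2x_1 - 2/9x_2^2 + 1/3x_2 → -6x_1 - 2/9x_2^2 - 77/3x_2
  leading term x_1: subtract (-2/3)·g_4 from -6x_1 - 2/9x_2^2 - 77/3x_2 → 0
The remainder is 0, so this S-polynomial contributes no new basis element.

S(g_1, g_4) = -1/27x_1x_2^2 - 77/18x_1x_2 + 1/2x_1 + 1/3x_2; remainder on division = 0.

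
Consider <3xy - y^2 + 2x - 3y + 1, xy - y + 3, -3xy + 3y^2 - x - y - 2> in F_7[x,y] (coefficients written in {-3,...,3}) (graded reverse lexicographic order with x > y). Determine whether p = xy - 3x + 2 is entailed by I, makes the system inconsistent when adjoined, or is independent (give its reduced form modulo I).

xy - 3x + 2 lies in I (it reduces to 0).

First compute the reduced Gröbner basis of I by Buchberger's algorithm.
f_1 = 3xy - y^2 + 2x - 3y + 1, LT = xy.
f_2 = xy - y + 3, LT = xy.
f_3 = -3xy + 3y^2 - x - y - 2, LT = xy.

S(f_1,f_2): lcm = xy. S = 2y^2 + 3x + 2.
  reduce S modulo (f_1, f_2, f_3):
  remainder 2y^2 + 3x + 2 ≠ 0; add h_4 = 2y^2 + 3x + 2 to the basis.

S(f_1,f_3): lcm = xy. S = 3y^2 - 2x + y + 2.
  reduce S modulo (f_1, f_2, f_3, h_4):
  remainder -3x + y - 1 ≠ 0; add h_5 = -3x + y - 1 to the basis.

S(f_1,h_4): lcm = xy^2. S = 2y^3 + 2x^2 + 3xy - y^2 - x - 2y.
  reduce S modulo (f_1, f_2, f_3, h_4, h_5):
  remainder -3y + 1 ≠ 0; add h_6 = -3y + 1 to the basis.

The other S-polynomials (S(f_2,f_3), S(f_2,h_4), S(f_3,h_4), S(f_1,h_5), S(f_2,h_5), S(f_3,h_5), S(h_4,h_5), S(f_1,h_6), S(f_2,h_6), S(f_3,h_6), S(h_4,h_6), S(h_5,h_6)) all reduce to 0 modulo the current basis, so we have a Gröbner basis.
Inter-reduce: drop elements whose leading term is divisible by another's, tail-reduce, and make monic.
Reduced Gröbner basis: {x + 1, y + 2}.
Label its elements g_1 = x + 1, g_2 = y + 2.

Reduce p = xy - 3x + 2 modulo G:
  leading term xy: subtract (y)·g_1 from xy - 3x + 2 → -3x - y + 2
  leading term x: subtract (-3)·g_1 from -3x - y + 2 → -y - 2
  leading term y: subtract (-1)·g_2 from -y - 2 → 0
  normal form = 0.
Since the normal form is 0, p ∈ I.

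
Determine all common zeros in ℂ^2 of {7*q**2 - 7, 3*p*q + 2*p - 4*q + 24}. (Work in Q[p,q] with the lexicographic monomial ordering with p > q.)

{(28, -1), (-4, 1)}

Compute a lex Gröbner basis by Buchberger's algorithm.
f_1 = 7*q**2 - 7, LT = q**2.
f_2 = 3*p*q + 2*p - 4*q + 24, LT = p*q.

S(f_1,f_2): lcm = p*q**2. S = -2/3*p*q - p + 4/3*q**2 - 8*q.
  leading term p*q: subtract (-2/9)·f_2 from -2/3*p*q - p + 4/3*q**2 - 8*q → -5/9*p + 4/3*q**2 - 80/9*q + 16/3
  leading term p: no divisor's leading term divides it; move -5/9*p to the remainder.
  leading term q**2: subtract (4/21)·f_1 from 4/3*q**2 - 80/9*q + 16/3 → -80/9*q + 20/3
  leading term q: no divisor's leading term divides it; move -80/9*q to the remainder.
  leading term 1: no divisor's leading term divides it; move 20/3 to the remainder.
  remainder -5/9*p - 80/9*q + 20/3 ≠ 0; add h_3 = -5/9*p - 80/9*q + 20/3 to the basis.

The other S-polynomials (S(f_1,h_3), S(f_2,h_3)) all reduce to 0 modulo the current basis, so we have a Gröbner basis.
Inter-reduce: drop elements whose leading term is divisible by another's, tail-reduce, and make monic.
Reduced Gröbner basis: {p + 16*q - 12, q**2 - 1}.

Elimination: the polynomial q**2 - 1 lies in the elimination ideal for q, so q ∈ {-1, 1}. For each such q, the remaining basis elements (now univariate) give the rest of the solution.
  q = -1: the earlier basis element becomes p - 28 = 0, giving p = 28 — point (28, -1).
  q = 1: the earlier basis element becomes p + 4 = 0, giving p = -4 — point (-4, 1).
Each listed point satisfies every original equation (direct substitution).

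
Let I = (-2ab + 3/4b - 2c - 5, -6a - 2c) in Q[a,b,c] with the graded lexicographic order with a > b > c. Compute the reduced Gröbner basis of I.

G = {bc + 9/8b - 3c - 15/2, a + 1/3c}

f_1 = -2ab + 3/4b - 2c - 5, LT = ab.
f_2 = -6a - 2c, LT = a.

S(f_1,f_2): lcm = ab. S = -1/3bc - 3/8b + c + 5/2.
  leading term bc: no divisor's leading term divides it; move -1/3bc to the remainder.
  leading term b: no divisor's leading term divides it; move -3/8b to the remainder.
  leading term c: no divisor's leading term divides it; move c to the remainder.
  leading term 1: no divisor's leading term divides it; move 5/2 to the remainder.
  remainder -1/3bc - 3/8b + c + 5/2 ≠ 0; add g_3 = -1/3bc - 3/8b + c + 5/2 to the basis.

The other S-polynomials (S(f_1,g_3), S(f_2,g_3)) all reduce to 0 modulo the current basis, so we have a Gröbner basis.
Inter-reduce: drop elements whose leading term is divisible by another's, tail-reduce, and make monic.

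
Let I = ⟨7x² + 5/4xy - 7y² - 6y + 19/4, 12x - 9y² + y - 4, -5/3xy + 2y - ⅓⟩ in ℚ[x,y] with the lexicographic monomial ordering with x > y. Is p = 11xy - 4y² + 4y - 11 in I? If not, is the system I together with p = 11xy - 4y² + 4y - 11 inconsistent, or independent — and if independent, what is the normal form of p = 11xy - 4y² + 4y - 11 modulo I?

First compute the reduced Gröbner basis of I by Buchberger's algorithm.
f_1 = 7x² + 5/4xy - 7y² - 6y + 19/4, LT = x².
f_2 = 12x - 9y² + y - 4, LT = x.
f_3 = -5/3xy + 2y - ⅓, LT = xy.

S(f_1,f_2): lcm = x². S = ¾xy² + 2/21xy + ⅓x - y² - 6/7y + 19/28.
  leading term xy²: subtract (1/16y²)·f_2 from ¾xy² + 2/21xy + ⅓x - y² - 6/7y + 19/28 → 2/21xy + ⅓x + 9/16y⁴ - 1/16y³ - ¾y² - 6/7y + 19/28
  leading term xy: subtract (1/126y)·f_2 from 2/21xy + ⅓x + 9/16y⁴ - 1/16y³ - ¾y² - 6/7y + 19/28 → ⅓x + 9/16y⁴ + 1/112y³ - 191/252y² - 52/63y + 19/28
  leading term x: subtract (1/36)·f_2 from ⅓x + 9/16y⁴ + 1/112y³ - 191/252y² - 52/63y + 19/28 → 9/16y⁴ + 1/112y³ - 32/63y² - 215/252y + 199/252
  leading term y⁴: no divisor's leading term divides it; move 9/16y⁴ to the remainder.
  leading term y³: no divisor's leading term divides it; move 1/112y³ to the remainder.
  leading term y²: no divisor's leading term divides it; move -32/63y² to the remainder.
  leading term y: no divisor's leading term divides it; move -215/252y to the remainder.
  leading term 1: no divisor's leading term divides it; move 199/252 to the remainder.
  remainder 9/16y⁴ + 1/112y³ - 32/63y² - 215/252y + 199/252 ≠ 0; add h_4 = 9/16y⁴ + 1/112y³ - 32/63y² - 215/252y + 199/252 to the basis.

S(f_1,f_3): lcm = x²y. S = 5/28xy² + 6/5xy - ⅕x - y³ - 6/7y² + 19/28y.
  leading term xy²: subtract (5/336y²)·f_2 from 5/28xy² + 6/5xy - ⅕x - y³ - 6/7y² + 19/28y → 6/5xy - ⅕x + 15/112y⁴ - 341/336y³ - 67/84y² + 19/28y
  leading term xy: subtract (1/10y)·f_2 from 6/5xy - ⅕x + 15/112y⁴ - 341/336y³ - 67/84y² + 19/28y → -⅕x + 15/112y⁴ - 193/1680y³ - 377/420y² + 151/140y
  leading term x: subtract (-1/60)·f_2 from -⅕x + 15/112y⁴ - 193/1680y³ - 377/420y² + 151/140y → 15/112y⁴ - 193/1680y³ - 22/21y² + 23/21y - 1/15
  leading term y⁴: subtract (5/21)·h_4 from 15/112y⁴ - 193/1680y³ - 22/21y² + 23/21y - 1/15 → -86/735y³ - 1226/1323y² + 6871/5292y - 6739/26460
  leading term y³: no divisor's leading term divides it; move -86/735y³ to the remainder.
  leading term y²: no divisor's leading term divides it; move -1226/1323y² to the remainder.
  leading term y: no divisor's leading term divides it; move 6871/5292y to the remainder.
  leading term 1: no divisor's leading term divides it; move -6739/26460 to the remainder.
  remainder -86/735y³ - 1226/1323y² + 6871/5292y - 6739/26460 ≠ 0; add h_5 = -86/735y³ - 1226/1323y² + 6871/5292y - 6739/26460 to the basis.

S(f_2,f_3): lcm = xy. S = -¾y³ + 1/12y² + 13/15y - ⅕.
  leading term y³: subtract (2205/344)·h_5 from -¾y³ + 1/12y² + 13/15y - ⅕ → 259/43y² - 153887/20640y + 29567/20640
  leading term y²: no divisor's leading term divides it; move 259/43y² to the remainder.
  leading term y: no divisor's leading term divides it; move -153887/20640y to the remainder.
  leading term 1: no divisor's leading term divides it; move 29567/20640 to the remainder.
  remainder 259/43y² - 153887/20640y + 29567/20640 ≠ 0; add h_6 = 259/43y² - 153887/20640y + 29567/20640 to the basis.

S(f_3,h_4): lcm = xy⁴. S = -1/63xy³ + 512/567xy² + 860/567xy - 796/567x - 6/5y⁴ + ⅕y³.
  leading term xy³: subtract (-1/756y³)·f_2 from -1/63xy³ + 512/567xy² + 860/567xy - 796/567x - 6/5y⁴ + ⅕y³ → 512/567xy² + 860/567xy - 796/567x - 1/84y⁵ - 4531/3780y⁴ + 184/945y³
  leading term xy²: subtract (128/1701y²)·f_2 from 512/567xy² + 860/567xy - 796/567x - 1/84y⁵ - 4531/3780y⁴ + 184/945y³ → 860/567xy - 796/567x - 1/84y⁵ - 73/140y⁴ + 1016/8505y³ + 512/1701y²
  leading term xy: subtract (215/1701y)·f_2 from 860/567xy - 796/567x - 1/84y⁵ - 73/140y⁴ + 1016/8505y³ + 512/1701y² → -796/567x - 1/84y⁵ - 73/140y⁴ + 10691/8505y³ + 11/63y² + 860/1701y
  leading term x: subtract (-199/1701)·f_2 from -796/567x - 1/84y⁵ - 73/140y⁴ + 10691/8505y³ + 11/63y² + 860/1701y → -1/84y⁵ - 73/140y⁴ + 10691/8505y³ - 166/189y² + 353/567y - 796/1701
  leading term y⁵: subtract (-4/189y)·h_4 from -1/84y⁵ - 73/140y⁴ + 10691/8505y³ - 166/189y² + 353/567y - 796/1701 → -3448/6615y⁴ + 74197/59535y³ - 10673/11907y² + 7612/11907y - 796/1701
  leading term y⁴: subtract (-55168/59535)·h_4 from -3448/6615y⁴ + 74197/59535y³ - 10673/11907y² + 7612/11907y - 796/1701 → 522827/416745y³ - 5127371/3750705y² - 113500/750141y + 989428/3750705
  leading term y³: subtract (-522827/48762)·h_5 from 522827/416745y³ - 5127371/3750705y² - 113500/750141y + 989428/3750705 → -12400964/1097145y² + 24172111/1755432y - 21652843/8777160
  leading term y²: subtract (-12400964/6608385)·h_6 from -12400964/1097145y² + 24172111/1755432y - 21652843/8777160 → -21928868/99125775y + 21928868/99125775
  leading term y: no divisor's leading term divides it; move -21928868/99125775y to the remainder.
  leading term 1: no divisor's leading term divides it; move 21928868/99125775 to the remainder.
  remainder -21928868/99125775y + 21928868/99125775 ≠ 0; add h_7 = -21928868/99125775y + 21928868/99125775 to the basis.

The other S-polynomials (S(f_1,h_4), S(f_2,h_4), S(f_1,h_5), S(f_2,h_5), S(f_3,h_5), S(h_4,h_5), S(f_1,h_6), S(f_2,h_6), S(f_3,h_6), S(h_4,h_6), S(h_5,h_6), S(f_1,h_7), S(f_2,h_7), S(f_3,h_7), S(h_4,h_7), S(h_5,h_7), S(h_6,h_7)) all reduce to 0 modulo the current basis, so we have a Gröbner basis.
Inter-reduce: drop elements whose leading term is divisible by another's, tail-reduce, and make monic.
Reduced Gröbner basis: {x - 1, y - 1}.
Label its elements g_1 = x - 1, g_2 = y - 1.

Reduce p = 11xy - 4y² + 4y - 11 modulo G:
  leading term xy: subtract (11y)·g_1 from 11xy - 4y² + 4y - 11 → -4y² + 15y - 11
  leading term y²: subtract (-4y)·g_2 from -4y² + 15y - 11 → 11y - 11
  leading term y: subtract (11)·g_2 from 11y - 11 → 0
  normal form = 0.
Since the normal form is 0, p ∈ I.

11xy - 4y² + 4y - 11 lies in I (it reduces to 0).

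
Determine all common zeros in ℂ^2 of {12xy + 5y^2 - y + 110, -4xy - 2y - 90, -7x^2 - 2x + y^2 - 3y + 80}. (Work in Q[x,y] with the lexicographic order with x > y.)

{(4, -5)}

Compute a lex Gröbner basis by Buchberger's algorithm.
f_1 = 12xy + 5y^2 - y + 110, LT = xy.
f_2 = -4xy - 2y - 90, LT = xy.
f_3 = -7x^2 - 2x + y^2 - 3y + 80, LT = x^2.

S(f_1,f_2): lcm = xy. S = 5/12y^2 - 7/12y - 40/3.
  leading term y^2: no divisor's leading term divides it; move 5/12y^2 to the remainder.
  leading term y: no divisor's leading term divides it; move -7/12y to the remainder.
  leading term 1: no divisor's leading term divides it; move -40/3 to the remainder.
  remainder 5/12y^2 - 7/12y - 40/3 ≠ 0; add h_4 = 5/12y^2 - 7/12y - 40/3 to the basis.

S(f_1,f_3): lcm = x^2y. S = 5/12xy^2 - 31/84xy + 55/6x + 1/7y^3 - 3/7y^2 + 80/7y.
  leading term xy^2: subtract (5/144y)·f_1 from 5/12xy^2 - 31/84xy + 55/6x + 1/7y^3 - 3/7y^2 + 80/7y → -31/84xy + 55/6x - 31/1008y^3 - 397/1008y^2 + 3835/504y
  leading term xy: subtract (-31/1008)·f_1 from -31/84xy + 55/6x - 31/1008y^3 - 397/1008y^2 + 3835/504y → 55/6x - 31/1008y^3 - 121/504y^2 + 7639/1008y + 1705/504
  leading term x: no divisor's leading term divides it; move 55/6x to the remainder.
  leading term y^3: subtract (-31/420y)·h_4 from -31/1008y^3 - 121/504y^2 + 7639/1008y + 1705/504 → -1427/5040y^2 + 6647/1008y + 1705/504
  leading term y^2: subtract (-1427/2100)·h_4 from -1427/5040y^2 + 6647/1008y + 1705/504 → 8677/1400y - 4769/840
  leading term y: no divisor's leading term divides it; move 8677/1400y to the remainder.
  leading term 1: no divisor's leading term divides it; move -4769/840 to the remainder.
  remainder 55/6x + 8677/1400y - 4769/840 ≠ 0; add h_5 = 55/6x + 8677/1400y - 4769/840 to the basis.

S(f_2,f_3): lcm = x^2y. S = 3/14xy + 45/2x + 1/7y^3 - 3/7y^2 + 80/7y.
  leading term xy: subtract (1/56)·f_1 from 3/14xy + 45/2x + 1/7y^3 - 3/7y^2 + 80/7y → 45/2x + 1/7y^3 - 29/56y^2 + 641/56y - 55/28
  leading term x: subtract (27/11)·h_5 from 45/2x + 1/7y^3 - 29/56y^2 + 641/56y - 55/28 → 1/7y^3 - 29/56y^2 - 14501/3850y + 36871/3080
  leading term y^3: subtract (12/35y)·h_4 from 1/7y^3 - 29/56y^2 - 14501/3850y + 36871/3080 → -89/280y^2 + 3099/3850y + 36871/3080
  leading term y^2: subtract (-267/350)·h_4 from -89/280y^2 + 3099/3850y + 36871/3080 → 5543/15400y + 5543/3080
  leading term y: no divisor's leading term divides it; move 5543/15400y to the remainder.
  leading term 1: no divisor's leading term divides it; move 5543/3080 to the remainder.
  remainder 5543/15400y + 5543/3080 ≠ 0; add h_6 = 5543/15400y + 5543/3080 to the basis.

The other S-polynomials (S(f_1,h_4), S(f_2,h_4), S(f_3,h_4), S(f_1,h_5), S(f_2,h_5), S(f_3,h_5), S(h_4,h_5), S(f_1,h_6), S(f_2,h_6), S(f_3,h_6), S(h_4,h_6), S(h_5,h_6)) all reduce to 0 modulo the current basis, so we have a Gröbner basis.
Inter-reduce: drop elements whose leading term is divisible by another's, tail-reduce, and make monic.
Reduced Gröbner basis: {x - 4, y + 5}.

From the last basis element, y + 5 = 0, so y takes values in {-5}. Each choice, substituted upward through the basis, yields the corresponding point(s) of the solution set.
  y = -5: the earlier basis element becomes x - 4 = 0, giving x = 4 — point (4, -5).
Check: every point annihilates each of the original generators.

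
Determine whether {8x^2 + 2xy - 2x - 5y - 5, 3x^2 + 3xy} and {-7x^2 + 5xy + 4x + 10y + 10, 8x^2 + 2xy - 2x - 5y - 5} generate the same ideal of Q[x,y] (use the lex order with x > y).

Yes, the ideals are equal.

Two ideals are equal iff their reduced Gröbner bases coincide (the reduced basis is unique for a fixed ordering).
Buchberger on the first generating set:
f_1 = 8x^2 + 2xy - 2x - 5y - 5, LT = x^2.
f_2 = 3x^2 + 3xy, LT = x^2.

S(f_1,f_2): lcm = x^2. S = -3/4xy - 1/4x - 5/8y - 5/8.
  reduce S modulo (f_1, f_2):
  remainder -3/4xy - 1/4x - 5/8y - 5/8 ≠ 0; add g_3 = -3/4xy - 1/4x - 5/8y - 5/8 to the basis.

S(f_1,g_3): lcm = x^2y. S = -1/3x^2 + 1/4xy^2 - 13/12xy - 5/6x - 5/8y^2 - 5/8y.
  reduce S modulo (f_1, f_2, g_3):
  remainder -5/9x - 5/6y^2 - 5/36y + 25/36 ≠ 0; add g_4 = -5/9x - 5/6y^2 - 5/36y + 25/36 to the basis.

S(g_3,g_4): lcm = xy. S = 1/3x - 3/2y^3 - 1/4y^2 + 25/12y + 5/6.
  reduce S modulo (f_1, f_2, g_3, g_4):
  remainder -3/2y^3 - 3/4y^2 + 2y + 5/4 ≠ 0; add g_5 = -3/2y^3 - 3/4y^2 + 2y + 5/4 to the basis.

The other S-polynomials (S(f_2,g_3), S(f_1,g_4), S(f_2,g_4), S(f_1,g_5), S(f_2,g_5), S(g_3,g_5), S(g_4,g_5)) all reduce to 0 modulo the current basis, so we have a Gröbner basis.
Inter-reduce: drop elements whose leading term is divisible by another's, tail-reduce, and make monic.
Reduced Gröbner basis: {x + 3/2y^2 + 1/4y - 5/4, y^3 + 1/2y^2 - 4/3y - 5/6}.

Buchberger on the second generating set:
h_1 = -7x^2 + 5xy + 4x + 10y + 10, LT = x^2.
h_2 = 8x^2 + 2xy - 2x - 5y - 5, LT = x^2.

S(h_1,h_2): lcm = x^2. S = -27/28xy - 9/28x - 45/56y - 45/56.
  reduce S modulo (h_1, h_2):
  remainder -27/28xy - 9/28x - 45/56y - 45/56 ≠ 0; add k_3 = -27/28xy - 9/28x - 45/56y - 45/56 to the basis.

S(h_1,k_3): lcm = x^2y. S = -1/3x^2 - 5/7xy^2 - 59/42xy - 5/6x - 10/7y^2 - 10/7y.
  reduce S modulo (h_1, h_2, k_3):
  remainder -5/9x - 5/6y^2 - 5/36y + 25/36 ≠ 0; add k_4 = -5/9x - 5/6y^2 - 5/36y + 25/36 to the basis.

S(k_3,k_4): lcm = xy. S = 1/3x - 3/2y^3 - 1/4y^2 + 25/12y + 5/6.
  reduce S modulo (h_1, h_2, k_3, k_4):
  remainder -3/2y^3 - 3/4y^2 + 2y + 5/4 ≠ 0; add k_5 = -3/2y^3 - 3/4y^2 + 2y + 5/4 to the basis.

The other S-polynomials (S(h_2,k_3), S(h_1,k_4), S(h_2,k_4), S(h_1,k_5), S(h_2,k_5), S(k_3,k_5), S(k_4,k_5)) all reduce to 0 modulo the current basis, so we have a Gröbner basis.
Inter-reduce: drop elements whose leading term is divisible by another's, tail-reduce, and make monic.
Reduced Gröbner basis: {x + 3/2y^2 + 1/4y - 5/4, y^3 + 1/2y^2 - 4/3y - 5/6}.

Same reduced basis, so the two generating sets span the same ideal.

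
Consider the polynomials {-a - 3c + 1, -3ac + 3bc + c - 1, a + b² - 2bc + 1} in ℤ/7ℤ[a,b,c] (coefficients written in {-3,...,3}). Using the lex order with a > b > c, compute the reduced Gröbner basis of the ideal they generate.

G = {a + 3c - 1, b + 3c³ + 3c² + 3, c⁴ + c³ - c² + 2c - 3}

f_1 = -a - 3c + 1, LT = a.
f_2 = -3ac + 3bc + c - 1, LT = ac.
f_3 = a + b² - 2bc + 1, LT = a.

S(f_1,f_2): lcm = ac. S = bc + 3c² - 3c + 2.
  leading term bc: no divisor's leading term divides it; move bc to the remainder.
  leading term c²: no divisor's leading term divides it; move 3c² to the remainder.
  leading term c: no divisor's leading term divides it; move -3c to the remainder.
  leading term 1: no divisor's leading term divides it; move 2 to the remainder.
  remainder bc + 3c² - 3c + 2 ≠ 0; add g_4 = bc + 3c² - 3c + 2 to the basis.

S(f_1,f_3): lcm = a. S = -b² + 2bc + 3c - 2.
  leading term b²: no divisor's leading term divides it; move -b² to the remainder.
  leading term bc: subtract (2)·g_4 from 2bc + 3c - 2 → c² + 2c + 1
  leading term c²: no divisor's leading term divides it; move c² to the remainder.
  leading term c: no divisor's leading term divides it; move 2c to the remainder.
  leading term 1: no divisor's leading term divides it; move 1 to the remainder.
  remainder -b² + c² + 2c + 1 ≠ 0; add g_5 = -b² + c² + 2c + 1 to the basis.

S(f_2,f_3): lcm = ac. S = -b²c + 2bc² - bc + c - 2.
  leading term b²c: subtract (-b)·g_4 from -b²c + 2bc² - bc + c - 2 → -2bc² + 3bc + 2b + c - 2
  leading term bc²: subtract (-2c)·g_4 from -2bc² + 3bc + 2b + c - 2 → 3bc + 2b - c³ + c² - 2c - 2
  leading term bc: subtract (3)·g_4 from 3bc + 2b - c³ + c² - 2c - 2 → 2b - c³ - c² - 1
  leading term b: no divisor's leading term divides it; move 2b to the remainder.
  leading term c³: no divisor's leading term divides it; move -c³ to the remainder.
  leading term c²: no divisor's leading term divides it; move -c² to the remainder.
  leading term 1: no divisor's leading term divides it; move -1 to the remainder.
  remainder 2b - c³ - c² - 1 ≠ 0; add g_6 = 2b - c³ - c² - 1 to the basis.

S(f_1,g_4): leading monomials are coprime, so the S-polynomial reduces to 0 (Buchberger's first criterion).
S(f_2,g_4): lcm = abc. S = -3ac² + 3ac - 2a - b²c + 2bc - 2b.
  leading term ac²: subtract (3c²)·f_1 from -3ac² + 3ac - 2a - b²c + 2bc - 2b → 3ac - 2a - b²c + 2bc - 2b + 2c³ - 3c²
  leading term ac: subtract (-3c)·f_1 from 3ac - 2a - b²c + 2bc - 2b + 2c³ - 3c² → -2a - b²c + 2bc - 2b + 2c³ + 2c² + 3c
  leading term a: subtract (2)·f_1 from -2a - b²c + 2bc - 2b + 2c³ + 2c² + 3c → -b²c + 2bc - 2b + 2c³ + 2c² + 2c - 2
  leading term b²c: subtract (-b)·g_4 from -b²c + 2bc - 2b + 2c³ + 2c² + 2c - 2 → 3bc² - bc + 2c³ + 2c² + 2c - 2
  leading term bc²: subtract (3c)·g_4 from 3bc² - bc + 2c³ + 2c² + 2c - 2 → -bc - 3c² + 3c - 2
  leading term bc: subtract (-1)·g_4 from -bc - 3c² + 3c - 2 → 0
  remainder 0.

S(f_3,g_4): leading monomials are coprime, so the S-polynomial reduces to 0 (Buchberger's first criterion).
S(f_1,g_5): leading monomials are coprime, so the S-polynomial reduces to 0 (Buchberger's first criterion).
S(f_2,g_5): leading monomials are coprime, so the S-polynomial reduces to 0 (Buchberger's first criterion).
S(f_3,g_5): leading monomials are coprime, so the S-polynomial reduces to 0 (Buchberger's first criterion).
S(g_4,g_5): lcm = b²c. S = 3bc² - 3bc + 2b + c³ + 2c² + c.
  leading term bc²: subtract (3c)·g_4 from 3bc² - 3bc + 2b + c³ + 2c² + c → -3bc + 2b - c³ - 3c² + 2c
  leading term bc: subtract (-3)·g_4 from -3bc + 2b - c³ - 3c² + 2c → 2b - c³ - c² - 1
  leading term b: subtract (1)·g_6 from 2b - c³ - c² - 1 → 0
  remainder 0.

S(f_1,g_6): leading monomials are coprime, so the S-polynomial reduces to 0 (Buchberger's first criterion).
S(f_2,g_6): leading monomials are coprime, so the S-polynomial reduces to 0 (Buchberger's first criterion).
S(f_3,g_6): leading monomials are coprime, so the S-polynomial reduces to 0 (Buchberger's first criterion).
S(g_4,g_6): lcm = bc. S = -3c⁴ - 3c³ + 3c² + c + 2.
  leading term c⁴: no divisor's leading term divides it; move -3c⁴ to the remainder.
  leading term c³: no divisor's leading term divides it; move -3c³ to the remainder.
  leading term c²: no divisor's leading term divides it; move 3c² to the remainder.
  leading term c: no divisor's leading term divides it; move c to the remainder.
  leading term 1: no divisor's leading term divides it; move 2 to the remainder.
  remainder -3c⁴ - 3c³ + 3c² + c + 2 ≠ 0; add g_7 = -3c⁴ - 3c³ + 3c² + c + 2 to the basis.

S(g_5,g_6): lcm = b². S = -3bc³ - 3bc² - 3b - c² - 2c - 1.
  leading term bc³: subtract (-3c²)·g_4 from -3bc³ - 3bc² - 3b - c² - 2c - 1 → -3bc² - 3b + 2c⁴ - 2c³ - 2c² - 2c - 1
  leading term bc²: subtract (-3c)·g_4 from -3bc² - 3b + 2c⁴ - 2c³ - 2c² - 2c - 1 → -3b + 2c⁴ + 3c² - 3c - 1
  leading term b: subtract (2)·g_6 from -3b + 2c⁴ + 3c² - 3c - 1 → 2c⁴ + 2c³ - 2c² - 3c + 1
  leading term c⁴: subtract (-3)·g_7 from 2c⁴ + 2c³ - 2c² - 3c + 1 → 0
  remainder 0.

S(f_1,g_7): leading monomials are coprime, so the S-polynomial reduces to 0 (Buchberger's first criterion).
S(f_2,g_7): lcm = ac⁴. S = -ac³ + ac² - 2ac + 3a - bc⁴ + 2c⁴ - 2c³.
  leading term ac³: subtract (c³)·f_1 from -ac³ + ac² - 2ac + 3a - bc⁴ + 2c⁴ - 2c³ → ac² - 2ac + 3a - bc⁴ - 2c⁴ - 3c³
  leading term ac²: subtract (-c²)·f_1 from ac² - 2ac + 3a - bc⁴ - 2c⁴ - 3c³ → -2ac + 3a - bc⁴ - 2c⁴ + c³ + c²
  leading term ac: subtract (2c)·f_1 from -2ac + 3a - bc⁴ - 2c⁴ + c³ + c² → 3a - bc⁴ - 2c⁴ + c³ - 2c
  leading term a: subtract (-3)·f_1 from 3a - bc⁴ - 2c⁴ + c³ - 2c → -bc⁴ - 2c⁴ + c³ + 3c + 3
  leading term bc⁴: subtract (-c³)·g_4 from -bc⁴ - 2c⁴ + c³ + 3c + 3 → 3c⁵ + 2c⁴ + 3c³ + 3c + 3
  leading term c⁵: subtract (-c)·g_7 from 3c⁵ + 2c⁴ + 3c³ + 3c + 3 → -c⁴ - c³ + c² - 2c + 3
  leading term c⁴: subtract (-2)·g_7 from -c⁴ - c³ + c² - 2c + 3 → 0
  remainder 0.

S(f_3,g_7): leading monomials are coprime, so the S-polynomial reduces to 0 (Buchberger's first criterion).
S(g_4,g_7): lcm = bc⁴. S = -bc³ + bc² - 2bc + 3b + 3c⁵ - 3c⁴ + 2c³.
  leading term bc³: subtract (-c²)·g_4 from -bc³ + bc² - 2bc + 3b + 3c⁵ - 3c⁴ + 2c³ → bc² - 2bc + 3b + 3c⁵ - c³ + 2c²
  leading term bc²: subtract (c)·g_4 from bc² - 2bc + 3b + 3c⁵ - c³ + 2c² → -2bc + 3b + 3c⁵ + 3c³ - 2c² - 2c
  leading term bc: subtract (-2)·g_4 from -2bc + 3b + 3c⁵ + 3c³ - 2c² - 2c → 3b + 3c⁵ + 3c³ - 3c² - c - 3
  leading term b: subtract (-2)·g_6 from 3b + 3c⁵ + 3c³ - 3c² - c - 3 → 3c⁵ + c³ + 2c² - c + 2
  leading term c⁵: subtract (-c)·g_7 from 3c⁵ + c³ + 2c² - c + 2 → -3c⁴ - 3c³ + 3c² + c + 2
  leading term c⁴: subtract (1)·g_7 from -3c⁴ - 3c³ + 3c² + c + 2 → 0
  remainder 0.

S(g_5,g_7): leading monomials are coprime, so the S-polynomial reduces to 0 (Buchberger's first criterion).
S(g_6,g_7): leading monomials are coprime, so the S-polynomial reduces to 0 (Buchberger's first criterion).
Every S-polynomial of the final basis reduces to 0, so we have a Gröbner basis.
Inter-reduce: drop elements whose leading term is divisible by another's, tail-reduce, and make monic.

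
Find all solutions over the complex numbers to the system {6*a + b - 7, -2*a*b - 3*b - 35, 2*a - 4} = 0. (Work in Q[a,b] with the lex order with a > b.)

Compute a lex Gröbner basis by Buchberger's algorithm.
f_1 = 6*a + b - 7, LT = a.
f_2 = -2*a*b - 3*b - 35, LT = a*b.
f_3 = 2*a - 4, LT = a.

S(f_1,f_2): lcm = a*b. S = 1/6*b**2 - 8/3*b - 35/2.
  reduce S modulo (f_1, f_2, f_3):
  remainder 1/6*b**2 - 8/3*b - 35/2 ≠ 0; add h_4 = 1/6*b**2 - 8/3*b - 35/2 to the basis.

S(f_1,f_3): lcm = a. S = 1/6*b + 5/6.
  reduce S modulo (f_1, f_2, f_3, h_4):
  remainder 1/6*b + 5/6 ≠ 0; add h_5 = 1/6*b + 5/6 to the basis.

The other S-polynomials (S(f_2,f_3), S(f_1,h_4), S(f_2,h_4), S(f_3,h_4), S(f_1,h_5), S(f_2,h_5), S(f_3,h_5), S(h_4,h_5)) all reduce to 0 modulo the current basis, so we have a Gröbner basis.
Inter-reduce: drop elements whose leading term is divisible by another's, tail-reduce, and make monic.
Reduced Gröbner basis: {a - 2, b + 5}.

The lex basis is triangular: the last element involves only b. Solving b + 5 = 0 gives b ∈ {-5}; substituting each value into the earlier elements determines the remaining variables.
  b = -5: the earlier basis element becomes a - 2 = 0, giving a = 2 — point (2, -5).
Zero-dimensionality of the ideal guarantees finitely many solutions over ℂ.

{(2, -5)}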